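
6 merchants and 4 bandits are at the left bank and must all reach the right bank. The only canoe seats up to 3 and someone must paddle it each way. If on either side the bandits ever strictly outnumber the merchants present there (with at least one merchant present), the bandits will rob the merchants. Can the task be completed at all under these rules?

Yes

1. 2 bandits → the right bank.  (the left bank: 6M 2B; the right bank: 0M 2B)
2. 1 bandit ← the left bank.  (the left bank: 6M 3B; the right bank: 0M 1B)
3. 3 bandits → the right bank.  (the left bank: 6M 0B; the right bank: 0M 4B)
4. 1 bandit ← the left bank.  (the left bank: 6M 1B; the right bank: 0M 3B)
5. 3 merchants → the right bank.  (the left bank: 3M 1B; the right bank: 3M 3B)
6. 1 bandit ← the left bank.  (the left bank: 3M 2B; the right bank: 3M 2B)
7. 1 merchant and 2 bandits → the right bank.  (the left bank: 2M 0B; the right bank: 4M 4B)
8. 1 bandit ← the left bank.  (the left bank: 2M 1B; the right bank: 4M 3B)
9. 2 merchants and 1 bandit → the right bank.  (the left bank: 0M 0B; the right bank: 6M 4B)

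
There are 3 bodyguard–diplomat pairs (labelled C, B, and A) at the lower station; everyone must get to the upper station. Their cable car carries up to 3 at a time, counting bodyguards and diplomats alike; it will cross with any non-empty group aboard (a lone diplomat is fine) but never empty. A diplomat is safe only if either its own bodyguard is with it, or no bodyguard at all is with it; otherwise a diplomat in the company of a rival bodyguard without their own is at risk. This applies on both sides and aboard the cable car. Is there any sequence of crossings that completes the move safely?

Yes

1. bodyguard C and diplomat C cross → the upper station.
2. bodyguard C crosses ← the lower station.
3. bodyguard A, bodyguard B, and bodyguard C cross → the upper station.
4. diplomat C crosses ← the lower station.
5. diplomat A, diplomat B, and diplomat C cross → the upper station.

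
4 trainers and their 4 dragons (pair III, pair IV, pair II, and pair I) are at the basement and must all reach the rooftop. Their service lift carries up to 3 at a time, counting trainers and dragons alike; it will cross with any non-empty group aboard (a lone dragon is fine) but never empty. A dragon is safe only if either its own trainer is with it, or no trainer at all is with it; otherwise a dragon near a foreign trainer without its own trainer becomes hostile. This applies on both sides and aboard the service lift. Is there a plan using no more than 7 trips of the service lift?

Counting alone: each trip to the rooftop takes at most 3 across and each return brings at least 1 back, so after t trips out (and t−1 returns) at most 3t − (t−1) of the 8 are across; that first reaches 8 at t = 4, so at least 7 crossings are needed.
The safety rule pushes this higher. Following every safe sequence of crossings, the most of the 8 that can be at the rooftop as the service lift arrives there on crossing 7 is 7 — never all 8.
So the move cannot be finished within 7 crossings. (The shortest complete plan takes 9:)
1. dragon III and trainer III cross → the rooftop.
2. trainer III crosses ← the basement.
3. dragon IV, trainer III, and trainer IV cross → the rooftop.
4. dragon III and trainer III cross ← the basement.
5. trainer I, trainer II, and trainer III cross → the rooftop.
6. dragon IV crosses ← the basement.
7. dragon III and dragon IV cross → the rooftop.
8. dragon III crosses ← the basement.
9. dragon I, dragon II, and dragon III cross → the rooftop.

No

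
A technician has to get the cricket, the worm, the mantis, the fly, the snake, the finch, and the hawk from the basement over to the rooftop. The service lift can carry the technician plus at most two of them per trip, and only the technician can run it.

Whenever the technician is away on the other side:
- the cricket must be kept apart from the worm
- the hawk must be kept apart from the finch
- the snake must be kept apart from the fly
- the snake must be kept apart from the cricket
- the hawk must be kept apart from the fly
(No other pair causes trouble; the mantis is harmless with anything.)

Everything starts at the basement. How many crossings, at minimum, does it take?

impossible

Whatever the first load, the items left behind include a forbidden pair without the technician. No opening move is safe, so no plan exists.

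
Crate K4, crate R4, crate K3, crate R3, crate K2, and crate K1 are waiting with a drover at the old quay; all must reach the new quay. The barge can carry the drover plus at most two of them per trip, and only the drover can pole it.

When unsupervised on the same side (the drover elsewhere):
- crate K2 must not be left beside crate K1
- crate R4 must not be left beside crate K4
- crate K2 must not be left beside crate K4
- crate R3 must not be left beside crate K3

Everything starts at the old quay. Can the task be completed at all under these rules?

Whatever the first load, the items left behind include a forbidden pair without the drover. No opening move is safe, so no plan exists.

No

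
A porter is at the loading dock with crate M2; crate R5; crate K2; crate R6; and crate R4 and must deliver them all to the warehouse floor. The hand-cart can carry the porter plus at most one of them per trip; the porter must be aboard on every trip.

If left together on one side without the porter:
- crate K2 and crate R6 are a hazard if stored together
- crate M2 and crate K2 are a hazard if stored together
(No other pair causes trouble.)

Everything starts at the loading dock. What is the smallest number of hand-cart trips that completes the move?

Counting alone: the porter can take at most 1 across per trip to the warehouse floor, so moving all 5 needs at least 5 loaded trips out, with a return between consecutive ones — at least 9 crossings.
The safety rule pushes this higher. Following every safe sequence of crossings, the most of the 5 that can be at the warehouse floor as the hand-cart arrives there on crossing 9 is 4 — never all 5.
So no plan with fewer than 11 crossings exists, and this one achieves 11:
1. Porter goes to the warehouse floor with crate K2.
2. Porter goes back to the loading dock alone.
3. Porter goes to the warehouse floor with crate M2.
4. Porter goes back to the loading dock with crate K2.
5. Porter goes to the warehouse floor with crate R6.
6. Porter goes back to the loading dock alone.
7. Porter goes to the warehouse floor with crate R5.
8. Porter goes back to the loading dock alone.
9. Porter goes to the warehouse floor with crate R4.
10. Porter goes back to the loading dock alone.
11. Porter goes to the warehouse floor with crate K2.

11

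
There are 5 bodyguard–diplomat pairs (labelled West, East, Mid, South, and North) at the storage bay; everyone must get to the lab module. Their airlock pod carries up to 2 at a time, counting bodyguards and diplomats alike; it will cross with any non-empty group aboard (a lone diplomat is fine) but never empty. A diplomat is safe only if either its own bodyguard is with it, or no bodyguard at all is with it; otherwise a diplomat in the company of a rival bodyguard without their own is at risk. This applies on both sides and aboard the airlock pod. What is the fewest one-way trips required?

Following every safe sequence of crossings from the start, the most of the 10 that can be at the lab module as the airlock pod arrives there on crossings 1, 3, 5, 7 is 2, 3, 4, 5 respectively; the best ever achieved is 5 of 10.
From crossing 9 on, no configuration arises that was not already reachable earlier: only 82 distinct safe configurations (who is on which side, and where the airlock pod is) can ever be reached, none of them has everyone across, and every continuation just revisits them. So no valid plan exists.

impossible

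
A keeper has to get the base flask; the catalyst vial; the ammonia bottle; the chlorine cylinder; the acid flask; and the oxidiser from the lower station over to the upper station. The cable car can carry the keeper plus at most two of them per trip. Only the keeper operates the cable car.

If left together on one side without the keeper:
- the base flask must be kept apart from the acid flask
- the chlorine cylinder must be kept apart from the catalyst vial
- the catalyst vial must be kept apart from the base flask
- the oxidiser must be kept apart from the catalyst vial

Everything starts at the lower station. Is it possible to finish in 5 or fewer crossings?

No

Counting alone: the keeper can take at most 2 across per trip to the upper station, so moving all 6 needs at least 3 loaded trips out, with a return between consecutive ones — at least 5 crossings.
The safety rule pushes this higher. Following every safe sequence of crossings, the most of the 6 that can be at the upper station as the cable car arrives there on crossing 5 is 5 — never all 6.
So the move cannot be finished within 5 crossings. (The shortest complete plan takes 7:)
1. Keeper goes to the upper station with the base flask and the catalyst vial.  [the lower station: the acid flask, the ammonia bottle, the chlorine cylinder, the oxidiser | the upper station: the base flask, the catalyst vial]
2. Keeper goes back to the lower station with the base flask.  [the lower station: the acid flask, the ammonia bottle, the base flask, the chlorine cylinder, the oxidiser | the upper station: the catalyst vial]
3. Keeper goes to the upper station with the ammonia bottle and the base flask.  [the lower station: the acid flask, the chlorine cylinder, the oxidiser | the upper station: the ammonia bottle, the base flask, the catalyst vial]
4. Keeper goes back to the lower station with the catalyst vial.  [the lower station: the acid flask, the catalyst vial, the chlorine cylinder, the oxidiser | the upper station: the ammonia bottle, the base flask]
5. Keeper goes to the upper station with the chlorine cylinder and the oxidiser.  [the lower station: the acid flask, the catalyst vial | the upper station: the ammonia bottle, the base flask, the chlorine cylinder, the oxidiser]
6. Keeper goes back to the lower station alone.  [the lower station: the acid flask, the catalyst vial | the upper station: the ammonia bottle, the base flask, the chlorine cylinder, the oxidiser]
7. Keeper goes to the upper station with the acid flask and the catalyst vial.  [the lower station: — | the upper station: the acid flask, the ammonia bottle, the base flask, the catalyst vial, the chlorine cylinder, the oxidiser]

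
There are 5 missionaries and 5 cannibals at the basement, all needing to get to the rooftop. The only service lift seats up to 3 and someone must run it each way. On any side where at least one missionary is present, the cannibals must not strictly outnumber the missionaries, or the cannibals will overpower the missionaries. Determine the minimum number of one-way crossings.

11

Counting alone: each trip to the rooftop takes at most 3 across and each return brings at least 1 back, so after t trips out (and t−1 returns) at most 3t − (t−1) of the 10 are across; that first reaches 10 at t = 5, so at least 9 crossings are needed.
The safety rule pushes this higher. Following every safe sequence of crossings, the most of the 10 that can be at the rooftop as the service lift arrives there on crossing 9 is 9 — never all 10.
So no plan with fewer than 11 crossings exists, and this one achieves 11:
1. 2 cannibals → the rooftop.  (the basement: 5M 3C; the rooftop: 0M 2C)
2. 1 cannibal ← the basement.  (the basement: 5M 4C; the rooftop: 0M 1C)
3. 3 cannibals → the rooftop.  (the basement: 5M 1C; the rooftop: 0M 4C)
4. 1 cannibal ← the basement.  (the basement: 5M 2C; the rooftop: 0M 3C)
5. 3 missionaries → the rooftop.  (the basement: 2M 2C; the rooftop: 3M 3C)
6. 1 missionary and 1 cannibal ← the basement.  (the basement: 3M 3C; the rooftop: 2M 2C)
7. 3 missionaries → the rooftop.  (the basement: 0M 3C; the rooftop: 5M 2C)
8. 1 cannibal ← the basement.  (the basement: 0M 4C; the rooftop: 5M 1C)
9. 2 cannibals → the rooftop.  (the basement: 0M 2C; the rooftop: 5M 3C)
10. 1 cannibal ← the basement.  (the basement: 0M 3C; the rooftop: 5M 2C)
11. 3 cannibals → the rooftop.  (the basement: 0M 0C; the rooftop: 5M 5C)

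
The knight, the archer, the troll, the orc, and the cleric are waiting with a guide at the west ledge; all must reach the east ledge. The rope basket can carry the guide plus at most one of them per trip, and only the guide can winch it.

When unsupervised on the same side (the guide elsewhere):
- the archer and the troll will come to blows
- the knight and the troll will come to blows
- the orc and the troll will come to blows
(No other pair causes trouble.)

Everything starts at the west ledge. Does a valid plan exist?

No

Following every safe sequence of crossings from the start, the most of the 5 that can be at the east ledge as the rope basket arrives there on crossings 1, 3, 5 is 1, 2, 3 respectively; the best ever achieved is 3 of 5.
From crossing 7 on, no configuration arises that was not already reachable earlier: only 18 distinct safe configurations (who is on which side, and where the rope basket is) can ever be reached, none of them has everyone across, and every continuation just revisits them. So no valid plan exists.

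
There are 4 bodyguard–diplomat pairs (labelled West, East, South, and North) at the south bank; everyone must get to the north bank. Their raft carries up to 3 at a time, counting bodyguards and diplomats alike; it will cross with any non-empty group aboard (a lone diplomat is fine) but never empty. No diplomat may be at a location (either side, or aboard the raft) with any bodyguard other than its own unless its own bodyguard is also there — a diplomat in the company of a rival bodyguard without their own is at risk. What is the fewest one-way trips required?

9

Counting alone: each trip to the north bank takes at most 3 across and each return brings at least 1 back, so after t trips out (and t−1 returns) at most 3t − (t−1) of the 8 are across; that first reaches 8 at t = 4, so at least 7 crossings are needed.
The safety rule pushes this higher. Following every safe sequence of crossings, the most of the 8 that can be at the north bank as the raft arrives there on crossing 7 is 7 — never all 8.
So no plan with fewer than 9 crossings exists, and this one achieves 9:
1. bodyguard West and diplomat West cross → the north bank.
2. bodyguard West crosses ← the south bank.
3. bodyguard East, bodyguard West, and diplomat East cross → the north bank.
4. bodyguard West and diplomat West cross ← the south bank.
5. bodyguard North, bodyguard South, and bodyguard West cross → the north bank.
6. diplomat East crosses ← the south bank.
7. diplomat East and diplomat West cross → the north bank.
8. diplomat West crosses ← the south bank.
9. diplomat North, diplomat South, and diplomat West cross → the north bank.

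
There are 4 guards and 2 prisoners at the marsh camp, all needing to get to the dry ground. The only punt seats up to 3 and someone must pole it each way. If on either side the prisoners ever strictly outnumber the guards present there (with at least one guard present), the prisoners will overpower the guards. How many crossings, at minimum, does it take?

Counting alone: each trip to the dry ground takes at most 3 across and each return brings at least 1 back, so after t trips out (and t−1 returns) at most 3t − (t−1) of the 6 are across; that first reaches 6 at t = 3, so at least 5 crossings are needed.
The plan below uses exactly 5 crossings, so it is optimal:
1. 2 prisoners → the dry ground.  (the marsh camp: 4G 0P; the dry ground: 0G 2P)
2. 1 prisoner ← the marsh camp.  (the marsh camp: 4G 1P; the dry ground: 0G 1P)
3. 2 guards and 1 prisoner → the dry ground.  (the marsh camp: 2G 0P; the dry ground: 2G 2P)
4. 1 prisoner ← the marsh camp.  (the marsh camp: 2G 1P; the dry ground: 2G 1P)
5. 2 guards and 1 prisoner → the dry ground.  (the marsh camp: 0G 0P; the dry ground: 4G 2P)

5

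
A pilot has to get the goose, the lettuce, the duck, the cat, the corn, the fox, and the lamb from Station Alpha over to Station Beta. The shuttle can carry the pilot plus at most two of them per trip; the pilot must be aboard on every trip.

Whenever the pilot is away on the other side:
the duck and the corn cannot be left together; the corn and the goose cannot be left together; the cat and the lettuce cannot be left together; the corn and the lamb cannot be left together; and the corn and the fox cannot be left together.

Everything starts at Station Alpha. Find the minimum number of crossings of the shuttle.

7

Counting alone: the pilot can take at most 2 across per trip to Station Beta, so moving all 7 needs at least 4 loaded trips out, with a return between consecutive ones — at least 7 crossings.
The plan below uses exactly 7 crossings, so it is optimal:
1. Pilot goes to Station Beta with the corn and the lettuce.
2. Pilot goes back to Station Alpha alone.
3. Pilot goes to Station Beta with the duck and the goose.
4. Pilot goes back to Station Alpha with the corn.
5. Pilot goes to Station Beta with the fox and the lamb.
6. Pilot goes back to Station Alpha alone.
7. Pilot goes to Station Beta with the cat and the corn.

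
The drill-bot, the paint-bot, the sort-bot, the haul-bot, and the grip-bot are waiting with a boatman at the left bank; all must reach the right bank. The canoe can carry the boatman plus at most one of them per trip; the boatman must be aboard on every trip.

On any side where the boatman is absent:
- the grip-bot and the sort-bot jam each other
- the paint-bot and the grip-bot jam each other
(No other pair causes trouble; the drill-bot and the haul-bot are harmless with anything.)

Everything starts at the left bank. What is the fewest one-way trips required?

11

Counting alone: the boatman can take at most 1 across per trip to the right bank, so moving all 5 needs at least 5 loaded trips out, with a return between consecutive ones — at least 9 crossings.
The safety rule pushes this higher. Following every safe sequence of crossings, the most of the 5 that can be at the right bank as the canoe arrives there on crossing 9 is 4 — never all 5.
So no plan with fewer than 11 crossings exists, and this one achieves 11:
1. Boatman goes to the right bank with the grip-bot.  [the left bank: the drill-bot, the haul-bot, the paint-bot, the sort-bot | the right bank: the grip-bot]
2. Boatman goes back to the left bank alone.  [the left bank: the drill-bot, the haul-bot, the paint-bot, the sort-bot | the right bank: the grip-bot]
3. Boatman goes to the right bank with the drill-bot.  [the left bank: the haul-bot, the paint-bot, the sort-bot | the right bank: the drill-bot, the grip-bot]
4. Boatman goes back to the left bank alone.  [the left bank: the haul-bot, the paint-bot, the sort-bot | the right bank: the drill-bot, the grip-bot]
5. Boatman goes to the right bank with the paint-bot.  [the left bank: the haul-bot, the sort-bot | the right bank: the drill-bot, the grip-bot, the paint-bot]
6. Boatman goes back to the left bank with the grip-bot.  [the left bank: the grip-bot, the haul-bot, the sort-bot | the right bank: the drill-bot, the paint-bot]
7. Boatman goes to the right bank with the sort-bot.  [the left bank: the grip-bot, the haul-bot | the right bank: the drill-bot, the paint-bot, the sort-bot]
8. Boatman goes back to the left bank alone.  [the left bank: the grip-bot, the haul-bot | the right bank: the drill-bot, the paint-bot, the sort-bot]
9. Boatman goes to the right bank with the haul-bot.  [the left bank: the grip-bot | the right bank: the drill-bot, the haul-bot, the paint-bot, the sort-bot]
10. Boatman goes back to the left bank alone.  [the left bank: the grip-bot | the right bank: the drill-bot, the haul-bot, the paint-bot, the sort-bot]
11. Boatman goes to the right bank with the grip-bot.  [the left bank: — | the right bank: the drill-bot, the grip-bot, the haul-bot, the paint-bot, the sort-bot]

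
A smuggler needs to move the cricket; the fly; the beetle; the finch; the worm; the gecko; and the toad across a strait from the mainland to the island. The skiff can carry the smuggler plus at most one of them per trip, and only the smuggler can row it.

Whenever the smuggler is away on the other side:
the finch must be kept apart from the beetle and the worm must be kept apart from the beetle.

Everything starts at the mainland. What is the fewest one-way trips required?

Counting alone: the smuggler can take at most 1 across per trip to the island, so moving all 7 needs at least 7 loaded trips out, with a return between consecutive ones — at least 13 crossings.
The safety rule pushes this higher. Following every safe sequence of crossings, the most of the 7 that can be at the island as the skiff arrives there on crossing 13 is 6 — never all 7.
So no plan with fewer than 15 crossings exists, and this one achieves 15:
1. Smuggler goes to the island with the beetle.  [the mainland: the cricket, the finch, the fly, the gecko, the toad, the worm | the island: the beetle]
2. Smuggler goes back to the mainland alone.  [the mainland: the cricket, the finch, the fly, the gecko, the toad, the worm | the island: the beetle]
3. Smuggler goes to the island with the cricket.  [the mainland: the finch, the fly, the gecko, the toad, the worm | the island: the beetle, the cricket]
4. Smuggler goes back to the mainland alone.  [the mainland: the finch, the fly, the gecko, the toad, the worm | the island: the beetle, the cricket]
5. Smuggler goes to the island with the fly.  [the mainland: the finch, the gecko, the toad, the worm | the island: the beetle, the cricket, the fly]
6. Smuggler goes back to the mainland alone.  [the mainland: the finch, the gecko, the toad, the worm | the island: the beetle, the cricket, the fly]
7. Smuggler goes to the island with the finch.  [the mainland: the gecko, the toad, the worm | the island: the beetle, the cricket, the finch, the fly]
8. Smuggler goes back to the mainland with the beetle.  [the mainland: the beetle, the gecko, the toad, the worm | the island: the cricket, the finch, the fly]
9. Smuggler goes to the island with the worm.  [the mainland: the beetle, the gecko, the toad | the island: the cricket, the finch, the fly, the worm]
10. Smuggler goes back to the mainland alone.  [the mainland: the beetle, the gecko, the toad | the island: the cricket, the finch, the fly, the worm]
11. Smuggler goes to the island with the gecko.  [the mainland: the beetle, the toad | the island: the cricket, the finch, the fly, the gecko, the worm]
12. Smuggler goes back to the mainland alone.  [the mainland: the beetle, the toad | the island: the cricket, the finch, the fly, the gecko, the worm]
13. Smuggler goes to the island with the toad.  [the mainland: the beetle | the island: the cricket, the finch, the fly, the gecko, the toad, the worm]
14. Smuggler goes back to the mainland alone.  [the mainland: the beetle | the island: the cricket, the finch, the fly, the gecko, the toad, the worm]
15. Smuggler goes to the island with the beetle.  [the mainland: — | the island: the beetle, the cricket, the finch, the fly, the gecko, the toad, the worm]

15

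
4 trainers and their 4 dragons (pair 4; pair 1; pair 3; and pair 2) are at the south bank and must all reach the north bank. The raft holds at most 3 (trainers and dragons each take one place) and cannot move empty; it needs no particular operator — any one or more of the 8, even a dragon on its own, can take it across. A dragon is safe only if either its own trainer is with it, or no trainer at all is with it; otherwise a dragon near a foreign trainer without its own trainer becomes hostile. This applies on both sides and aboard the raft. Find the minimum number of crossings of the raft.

Counting alone: each trip to the north bank takes at most 3 across and each return brings at least 1 back, so after t trips out (and t−1 returns) at most 3t − (t−1) of the 8 are across; that first reaches 8 at t = 4, so at least 7 crossings are needed.
The safety rule pushes this higher. Following every safe sequence of crossings, the most of the 8 that can be at the north bank as the raft arrives there on crossing 7 is 7 — never all 8.
So no plan with fewer than 9 crossings exists, and this one achieves 9:
1. dragon 4 and trainer 4 cross → the north bank.
2. trainer 4 crosses ← the south bank.
3. dragon 1, trainer 1, and trainer 4 cross → the north bank.
4. dragon 4 and trainer 4 cross ← the south bank.
5. trainer 2, trainer 3, and trainer 4 cross → the north bank.
6. dragon 1 crosses ← the south bank.
7. dragon 1 and dragon 4 cross → the north bank.
8. dragon 4 crosses ← the south bank.
9. dragon 2, dragon 3, and dragon 4 cross → the north bank.

9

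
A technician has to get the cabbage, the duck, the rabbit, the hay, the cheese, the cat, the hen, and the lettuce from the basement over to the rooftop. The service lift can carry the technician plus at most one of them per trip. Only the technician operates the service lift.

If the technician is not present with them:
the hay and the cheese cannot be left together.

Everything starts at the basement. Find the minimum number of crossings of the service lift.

Counting alone: the technician can take at most 1 across per trip to the rooftop, so moving all 8 needs at least 8 loaded trips out, with a return between consecutive ones — at least 15 crossings.
The plan below uses exactly 15 crossings, so it is optimal:
1. Technician goes to the rooftop with the hay.  [the basement: the cabbage, the cat, the cheese, the duck, the hen, the lettuce, the rabbit | the rooftop: the hay]
2. Technician goes back to the basement alone.  [the basement: the cabbage, the cat, the cheese, the duck, the hen, the lettuce, the rabbit | the rooftop: the hay]
3. Technician goes to the rooftop with the cabbage.  [the basement: the cat, the cheese, the duck, the hen, the lettuce, the rabbit | the rooftop: the cabbage, the hay]
4. Technician goes back to the basement alone.  [the basement: the cat, the cheese, the duck, the hen, the lettuce, the rabbit | the rooftop: the cabbage, the hay]
5. Technician goes to the rooftop with the duck.  [the basement: the cat, the cheese, the hen, the lettuce, the rabbit | the rooftop: the cabbage, the duck, the hay]
6. Technician goes back to the basement alone.  [the basement: the cat, the cheese, the hen, the lettuce, the rabbit | the rooftop: the cabbage, the duck, the hay]
7. Technician goes to the rooftop with the rabbit.  [the basement: the cat, the cheese, the hen, the lettuce | the rooftop: the cabbage, the duck, the hay, the rabbit]
8. Technician goes back to the basement alone.  [the basement: the cat, the cheese, the hen, the lettuce | the rooftop: the cabbage, the duck, the hay, the rabbit]
9. Technician goes to the rooftop with the cat.  [the basement: the cheese, the hen, the lettuce | the rooftop: the cabbage, the cat, the duck, the hay, the rabbit]
10. Technician goes back to the basement alone.  [the basement: the cheese, the hen, the lettuce | the rooftop: the cabbage, the cat, the duck, the hay, the rabbit]
11. Technician goes to the rooftop with the hen.  [the basement: the cheese, the lettuce | the rooftop: the cabbage, the cat, the duck, the hay, the hen, the rabbit]
12. Technician goes back to the basement alone.  [the basement: the cheese, the lettuce | the rooftop: the cabbage, the cat, the duck, the hay, the hen, the rabbit]
13. Technician goes to the rooftop with the lettuce.  [the basement: the cheese | the rooftop: the cabbage, the cat, the duck, the hay, the hen, the lettuce, the rabbit]
14. Technician goes back to the basement alone.  [the basement: the cheese | the rooftop: the cabbage, the cat, the duck, the hay, the hen, the lettuce, the rabbit]
15. Technician goes to the rooftop with the cheese.  [the basement: — | the rooftop: the cabbage, the cat, the cheese, the duck, the hay, the hen, the lettuce, the rabbit]

15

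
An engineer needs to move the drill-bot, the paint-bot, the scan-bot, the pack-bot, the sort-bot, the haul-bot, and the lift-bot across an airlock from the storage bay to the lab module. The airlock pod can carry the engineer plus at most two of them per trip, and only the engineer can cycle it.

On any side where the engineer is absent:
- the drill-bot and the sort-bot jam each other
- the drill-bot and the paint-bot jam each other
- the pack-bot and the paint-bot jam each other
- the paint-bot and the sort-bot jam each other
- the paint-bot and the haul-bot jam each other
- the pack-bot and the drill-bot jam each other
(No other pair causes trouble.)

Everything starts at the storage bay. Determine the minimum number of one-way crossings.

Counting alone: the engineer can take at most 2 across per trip to the lab module, so moving all 7 needs at least 4 loaded trips out, with a return between consecutive ones — at least 7 crossings.
The safety rule pushes this higher. Following every safe sequence of crossings, the most of the 7 that can be at the lab module as the airlock pod arrives there on crossings 7, 9 is 5, 6 respectively — never all 7.
So no plan with fewer than 11 crossings exists, and this one achieves 11:
1. Engineer goes to the lab module with the drill-bot and the paint-bot.
2. Engineer goes back to the storage bay with the drill-bot.
3. Engineer goes to the lab module with the drill-bot and the scan-bot.
4. Engineer goes back to the storage bay with the drill-bot.
5. Engineer goes to the lab module with the drill-bot and the haul-bot.
6. Engineer goes back to the storage bay with the paint-bot.
7. Engineer goes to the lab module with the lift-bot and the paint-bot.
8. Engineer goes back to the storage bay with the paint-bot.
9. Engineer goes to the lab module with the pack-bot and the sort-bot.
10. Engineer goes back to the storage bay with the drill-bot.
11. Engineer goes to the lab module with the drill-bot and the paint-bot.

11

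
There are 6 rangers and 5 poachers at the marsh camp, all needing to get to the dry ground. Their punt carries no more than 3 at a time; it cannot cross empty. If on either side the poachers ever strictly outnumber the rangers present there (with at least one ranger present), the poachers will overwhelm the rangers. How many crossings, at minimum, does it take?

Counting alone: each trip to the dry ground takes at most 3 across and each return brings at least 1 back, so after t trips out (and t−1 returns) at most 3t − (t−1) of the 11 are across; that first reaches 11 at t = 5, so at least 9 crossings are needed.
The plan below uses exactly 9 crossings, so it is optimal:
1. 3 poachers → the dry ground.  (the marsh camp: 6R 2P; the dry ground: 0R 3P)
2. 1 poacher ← the marsh camp.  (the marsh camp: 6R 3P; the dry ground: 0R 2P)
3. 3 rangers → the dry ground.  (the marsh camp: 3R 3P; the dry ground: 3R 2P)
4. 1 ranger ← the marsh camp.  (the marsh camp: 4R 3P; the dry ground: 2R 2P)
5. 2 rangers and 1 poacher → the dry ground.  (the marsh camp: 2R 2P; the dry ground: 4R 3P)
6. 1 ranger ← the marsh camp.  (the marsh camp: 3R 2P; the dry ground: 3R 3P)
7. 2 rangers and 1 poacher → the dry ground.  (the marsh camp: 1R 1P; the dry ground: 5R 4P)
8. 1 ranger ← the marsh camp.  (the marsh camp: 2R 1P; the dry ground: 4R 4P)
9. 2 rangers and 1 poacher → the dry ground.  (the marsh camp: 0R 0P; the dry ground: 6R 5P)

9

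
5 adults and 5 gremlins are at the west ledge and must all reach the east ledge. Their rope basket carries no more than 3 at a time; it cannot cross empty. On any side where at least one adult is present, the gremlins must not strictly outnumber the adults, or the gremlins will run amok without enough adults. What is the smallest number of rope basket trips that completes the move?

Counting alone: each trip to the east ledge takes at most 3 across and each return brings at least 1 back, so after t trips out (and t−1 returns) at most 3t − (t−1) of the 10 are across; that first reaches 10 at t = 5, so at least 9 crossings are needed.
The safety rule pushes this higher. Following every safe sequence of crossings, the most of the 10 that can be at the east ledge as the rope basket arrives there on crossing 9 is 9 — never all 10.
So no plan with fewer than 11 crossings exists, and this one achieves 11:
1. 2 gremlins → the east ledge.  (the west ledge: 5A 3G; the east ledge: 0A 2G)
2. 1 gremlin ← the west ledge.  (the west ledge: 5A 4G; the east ledge: 0A 1G)
3. 3 gremlins → the east ledge.  (the west ledge: 5A 1G; the east ledge: 0A 4G)
4. 1 gremlin ← the west ledge.  (the west ledge: 5A 2G; the east ledge: 0A 3G)
5. 3 adults → the east ledge.  (the west ledge: 2A 2G; the east ledge: 3A 3G)
6. 1 adult and 1 gremlin ← the west ledge.  (the west ledge: 3A 3G; the east ledge: 2A 2G)
7. 3 adults → the east ledge.  (the west ledge: 0A 3G; the east ledge: 5A 2G)
8. 1 gremlin ← the west ledge.  (the west ledge: 0A 4G; the east ledge: 5A 1G)
9. 2 gremlins → the east ledge.  (the west ledge: 0A 2G; the east ledge: 5A 3G)
10. 1 gremlin ← the west ledge.  (the west ledge: 0A 3G; the east ledge: 5A 2G)
11. 3 gremlins → the east ledge.  (the west ledge: 0A 0G; the east ledge: 5A 5G)

11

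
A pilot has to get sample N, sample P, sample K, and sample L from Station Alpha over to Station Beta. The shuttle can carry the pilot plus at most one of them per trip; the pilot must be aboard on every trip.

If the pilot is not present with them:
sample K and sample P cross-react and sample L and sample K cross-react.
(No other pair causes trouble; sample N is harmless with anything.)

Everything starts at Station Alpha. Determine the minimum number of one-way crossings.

Counting alone: the pilot can take at most 1 across per trip to Station Beta, so moving all 4 needs at least 4 loaded trips out, with a return between consecutive ones — at least 7 crossings.
The safety rule pushes this higher. Following every safe sequence of crossings, the most of the 4 that can be at Station Beta as the shuttle arrives there on crossing 7 is 3 — never all 4.
So no plan with fewer than 9 crossings exists, and this one achieves 9:
1. Pilot goes to Station Beta with sample K.  [Station Alpha: sample L, sample N, sample P | Station Beta: sample K]
2. Pilot goes back to Station Alpha alone.  [Station Alpha: sample L, sample N, sample P | Station Beta: sample K]
3. Pilot goes to Station Beta with sample N.  [Station Alpha: sample L, sample P | Station Beta: sample K, sample N]
4. Pilot goes back to Station Alpha alone.  [Station Alpha: sample L, sample P | Station Beta: sample K, sample N]
5. Pilot goes to Station Beta with sample P.  [Station Alpha: sample L | Station Beta: sample K, sample N, sample P]
6. Pilot goes back to Station Alpha with sample K.  [Station Alpha: sample K, sample L | Station Beta: sample N, sample P]
7. Pilot goes to Station Beta with sample L.  [Station Alpha: sample K | Station Beta: sample L, sample N, sample P]
8. Pilot goes back to Station Alpha alone.  [Station Alpha: sample K | Station Beta: sample L, sample N, sample P]
9. Pilot goes to Station Beta with sample K.  [Station Alpha: — | Station Beta: sample K, sample L, sample N, sample P]

9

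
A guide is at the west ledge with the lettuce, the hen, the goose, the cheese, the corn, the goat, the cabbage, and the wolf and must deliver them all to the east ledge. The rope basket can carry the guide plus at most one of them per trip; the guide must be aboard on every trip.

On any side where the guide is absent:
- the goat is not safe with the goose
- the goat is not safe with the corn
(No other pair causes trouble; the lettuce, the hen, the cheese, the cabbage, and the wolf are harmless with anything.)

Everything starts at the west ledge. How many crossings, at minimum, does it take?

Counting alone: the guide can take at most 1 across per trip to the east ledge, so moving all 8 needs at least 8 loaded trips out, with a return between consecutive ones — at least 15 crossings.
The safety rule pushes this higher. Following every safe sequence of crossings, the most of the 8 that can be at the east ledge as the rope basket arrives there on crossing 15 is 7 — never all 8.
So no plan with fewer than 17 crossings exists, and this one achieves 17:
1. Guide goes to the east ledge with the goat.  [the west ledge: the cabbage, the cheese, the corn, the goose, the hen, the lettuce, the wolf | the east ledge: the goat]
2. Guide goes back to the west ledge alone.  [the west ledge: the cabbage, the cheese, the corn, the goose, the hen, the lettuce, the wolf | the east ledge: the goat]
3. Guide goes to the east ledge with the lettuce.  [the west ledge: the cabbage, the cheese, the corn, the goose, the hen, the wolf | the east ledge: the goat, the lettuce]
4. Guide goes back to the west ledge alone.  [the west ledge: the cabbage, the cheese, the corn, the goose, the hen, the wolf | the east ledge: the goat, the lettuce]
5. Guide goes to the east ledge with the hen.  [the west ledge: the cabbage, the cheese, the corn, the goose, the wolf | the east ledge: the goat, the hen, the lettuce]
6. Guide goes back to the west ledge alone.  [the west ledge: the cabbage, the cheese, the corn, the goose, the wolf | the east ledge: the goat, the hen, the lettuce]
7. Guide goes to the east ledge with the goose.  [the west ledge: the cabbage, the cheese, the corn, the wolf | the east ledge: the goat, the goose, the hen, the lettuce]
8. Guide goes back to the west ledge with the goat.  [the west ledge: the cabbage, the cheese, the corn, the goat, the wolf | the east ledge: the goose, the hen, the lettuce]
9. Guide goes to the east ledge with the corn.  [the west ledge: the cabbage, the cheese, the goat, the wolf | the east ledge: the corn, the goose, the hen, the lettuce]
10. Guide goes back to the west ledge alone.  [the west ledge: the cabbage, the cheese, the goat, the wolf | the east ledge: the corn, the goose, the hen, the lettuce]
11. Guide goes to the east ledge with the cheese.  [the west ledge: the cabbage, the goat, the wolf | the east ledge: the cheese, the corn, the goose, the hen, the lettuce]
12. Guide goes back to the west ledge alone.  [the west ledge: the cabbage, the goat, the wolf | the east ledge: the cheese, the corn, the goose, the hen, the lettuce]
13. Guide goes to the east ledge with the cabbage.  [the west ledge: the goat, the wolf | the east ledge: the cabbage, the cheese, the corn, the goose, the hen, the lettuce]
14. Guide goes back to the west ledge alone.  [the west ledge: the goat, the wolf | the east ledge: the cabbage, the cheese, the corn, the goose, the hen, the lettuce]
15. Guide goes to the east ledge with the wolf.  [the west ledge: the goat | the east ledge: the cabbage, the cheese, the corn, the goose, the hen, the lettuce, the wolf]
16. Guide goes back to the west ledge alone.  [the west ledge: the goat | the east ledge: the cabbage, the cheese, the corn, the goose, the hen, the lettuce, the wolf]
17. Guide goes to the east ledge with the goat.  [the west ledge: — | the east ledge: the cabbage, the cheese, the corn, the goat, the goose, the hen, the lettuce, the wolf]

17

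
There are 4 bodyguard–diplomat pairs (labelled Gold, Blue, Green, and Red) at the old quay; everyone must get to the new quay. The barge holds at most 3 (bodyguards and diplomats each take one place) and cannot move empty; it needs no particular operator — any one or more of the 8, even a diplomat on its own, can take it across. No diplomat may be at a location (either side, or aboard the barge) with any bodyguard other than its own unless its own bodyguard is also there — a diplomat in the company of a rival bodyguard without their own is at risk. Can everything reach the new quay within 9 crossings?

Yes

Yes — this plan uses 9 crossings (≤ 9):
1. bodyguard Gold and diplomat Gold cross → the new quay.
2. bodyguard Gold crosses ← the old quay.
3. bodyguard Blue, bodyguard Gold, and diplomat Blue cross → the new quay.
4. bodyguard Gold and diplomat Gold cross ← the old quay.
5. bodyguard Gold, bodyguard Green, and bodyguard Red cross → the new quay.
6. diplomat Blue crosses ← the old quay.
7. diplomat Blue and diplomat Gold cross → the new quay.
8. diplomat Gold crosses ← the old quay.
9. diplomat Gold, diplomat Green, and diplomat Red cross → the new quay.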